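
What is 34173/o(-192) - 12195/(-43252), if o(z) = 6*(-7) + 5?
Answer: -1477599381/1600324 ≈ -923.31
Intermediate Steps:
o(z) = -37 (o(z) = -42 + 5 = -37)
34173/o(-192) - 12195/(-43252) = 34173/(-37) - 12195/(-43252) = 34173*(-1/37) - 12195*(-1/43252) = -34173/37 + 12195/43252 = -1477599381/1600324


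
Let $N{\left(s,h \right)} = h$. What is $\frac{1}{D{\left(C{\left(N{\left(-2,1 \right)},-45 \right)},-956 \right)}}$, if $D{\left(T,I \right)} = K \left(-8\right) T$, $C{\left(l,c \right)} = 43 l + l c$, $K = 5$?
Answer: $\frac{1}{80} \approx 0.0125$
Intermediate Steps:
$C{\left(l,c \right)} = 43 l + c l$
$D{\left(T,I \right)} = - 40 T$ ($D{\left(T,I \right)} = 5 \left(-8\right) T = - 40 T$)
$\frac{1}{D{\left(C{\left(N{\left(-2,1 \right)},-45 \right)},-956 \right)}} = \frac{1}{\left(-40\right) 1 \left(43 - 45\right)} = \frac{1}{\left(-40\right) 1 \left(-2\right)} = \frac{1}{\left(-40\right) \left(-2\right)} = \frac{1}{80}$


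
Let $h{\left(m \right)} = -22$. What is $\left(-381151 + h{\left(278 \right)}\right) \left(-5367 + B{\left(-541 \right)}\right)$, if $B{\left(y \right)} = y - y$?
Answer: $2045755491$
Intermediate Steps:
$B{\left(y \right)} = 0$
$\left(-381151 + h{\left(278 \right)}\right) \left(-5367 + B{\left(-541 \right)}\right) = \left(-381151 - 22\right) \left(-5367 + 0\right) = \left(-381173\right) \left(-5367\right) = 2045755491$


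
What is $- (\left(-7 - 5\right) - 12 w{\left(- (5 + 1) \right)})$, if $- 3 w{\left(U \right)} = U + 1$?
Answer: $32$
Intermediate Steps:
$w{\left(U \right)} = - \frac{1}{3} - \frac{U}{3}$ ($w{\left(U \right)} = - \frac{U + 1}{3} = - \frac{1 + U}{3} = - \frac{1}{3} - \frac{U}{3}$)
$- (\left(-7 - 5\right) - 12 w{\left(- (5 + 1) \right)}) = - (\left(-7 - 5\right) - 12 \left(- \frac{1}{3} - \frac{\left(-1\right) \left(5 + 1\right)}{3}\right)) = - (\left(-7 - 5\right) - 12 \left(- \frac{1}{3} - \frac{\left(-1\right) 6}{3}\right)) = - (-12 - 12 \left(- \frac{1}{3} - -2\right)) = - (-12 - 12 \left(- \frac{1}{3} + 2\right)) = - (-12 - 20) = \left(-1\right) \left(-32\right) = 32$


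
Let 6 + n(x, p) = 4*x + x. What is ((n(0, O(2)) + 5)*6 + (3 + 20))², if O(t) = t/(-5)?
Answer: 289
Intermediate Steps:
O(t) = -t/5 (O(t) = t*(-⅕) = -t/5)
n(x, p) = -6 + 5*x (n(x, p) = -6 + (4*x + x) = -6 + 5*x)
((n(0, O(2)) + 5)*6 + (3 + 20))² = (((-6 + 5*0) + 5)*6 + (3 + 20))² = (((-6 + 0) + 5)*6 + 23)² = ((-6 + 5)*6 + 23)² = (-1*6 + 23)² = (-6 + 23)² = 17² = 289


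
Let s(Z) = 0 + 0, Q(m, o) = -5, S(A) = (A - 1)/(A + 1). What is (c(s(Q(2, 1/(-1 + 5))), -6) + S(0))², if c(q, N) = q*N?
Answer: 1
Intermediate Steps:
S(A) = (-1 + A)/(1 + A)
s(Z) = 0
c(q, N) = N*q
(c(s(Q(2, 1/(-1 + 5))), -6) + S(0))² = (-6*0 + (-1 + 0)/(1 + 0))² = (0 - 1/1)² = (0 + 1*(-1))² = (0 - 1)² = (-1)² = 1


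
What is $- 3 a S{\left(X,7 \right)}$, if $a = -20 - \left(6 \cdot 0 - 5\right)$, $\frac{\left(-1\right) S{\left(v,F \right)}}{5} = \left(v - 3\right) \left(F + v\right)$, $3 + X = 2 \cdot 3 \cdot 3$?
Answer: $-59400$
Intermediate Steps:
$X = 15$ ($X = -3 + 2 \cdot 3 \cdot 3 = -3 + 6 \cdot 3 = -3 + 18 = 15$)
$S{\left(v,F \right)} = - 5 \left(-3 + v\right) \left(F + v\right)$ ($S{\left(v,F \right)} = - 5 \left(v - 3\right) \left(F + v\right) = - 5 \left(-3 + v\right) \left(F + v\right)$)
$a = -15$ ($a = -20 - \left(0 - 5\right) = -20 - -5 = -20 + 5 = -15$)
$- 3 a S{\left(X,7 \right)} = \left(-3\right) \left(-15\right) \left(- 5 \cdot 15^{2} + 15 \cdot 7 + 15 \cdot 15 - 35 \cdot 15\right) = 45 \left(\left(-5\right) 225 + 105 + 225 - 525\right) = 45 \left(-1125 + 105 + 225 - 525\right) = 45 \left(-1320\right) = -59400$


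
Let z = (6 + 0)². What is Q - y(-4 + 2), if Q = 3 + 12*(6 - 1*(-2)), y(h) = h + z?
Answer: 65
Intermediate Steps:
z = 36 (z = 6² = 36)
y(h) = 36 + h (y(h) = h + 36 = 36 + h)
Q = 99 (Q = 3 + 12*(6 + 2) = 3 + 12*8 = 3 + 96 = 99)
Q - y(-4 + 2) = 99 - (36 + (-4 + 2)) = 99 - (36 - 2) = 99 - 1*34 = 99 - 34 = 65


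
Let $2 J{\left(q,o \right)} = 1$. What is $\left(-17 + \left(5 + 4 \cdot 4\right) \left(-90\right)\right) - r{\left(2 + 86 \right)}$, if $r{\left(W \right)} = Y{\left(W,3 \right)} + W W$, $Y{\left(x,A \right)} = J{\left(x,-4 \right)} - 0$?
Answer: $- \frac{19303}{2} \approx -9651.5$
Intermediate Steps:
$J{\left(q,o \right)} = \frac{1}{2}$ ($J{\left(q,o \right)} = \frac{1}{2} \cdot 1 = \frac{1}{2}$)
$Y{\left(x,A \right)} = \frac{1}{2}$ ($Y{\left(x,A \right)} = \frac{1}{2} - 0 = \frac{1}{2} + 0 = \frac{1}{2}$)
$r{\left(W \right)} = \frac{1}{2} + W^{2}$ ($r{\left(W \right)} = \frac{1}{2} + W W = \frac{1}{2} + W^{2}$)
$\left(-17 + \left(5 + 4 \cdot 4\right) \left(-90\right)\right) - r{\left(2 + 86 \right)} = \left(-17 + \left(5 + 4 \cdot 4\right) \left(-90\right)\right) - \left(\frac{1}{2} + \left(2 + 86\right)^{2}\right) = \left(-17 + \left(5 + 16\right) \left(-90\right)\right) - \left(\frac{1}{2} + 88^{2}\right) = \left(-17 + 21 \left(-90\right)\right) - \left(\frac{1}{2} + 7744\right) = \left(-17 - 1890\right) - \frac{15489}{2} = -1907 - \frac{15489}{2} = - \frac{19303}{2}$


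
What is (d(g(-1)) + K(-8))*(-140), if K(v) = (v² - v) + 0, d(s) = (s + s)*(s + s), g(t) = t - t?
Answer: -10080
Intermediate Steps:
g(t) = 0
d(s) = 4*s² (d(s) = (2*s)*(2*s) = 4*s²)
K(v) = v² - v
(d(g(-1)) + K(-8))*(-140) = (4*0² - 8*(-1 - 8))*(-140) = (4*0 - 8*(-9))*(-140) = (0 + 72)*(-140) = 72*(-140) = -10080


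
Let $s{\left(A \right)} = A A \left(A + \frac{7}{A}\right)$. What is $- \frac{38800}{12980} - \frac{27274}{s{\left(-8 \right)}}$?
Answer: $\frac{8299453}{184316} \approx 45.028$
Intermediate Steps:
$s{\left(A \right)} = A^{2} \left(A + \frac{7}{A}\right)$
$- \frac{38800}{12980} - \frac{27274}{s{\left(-8 \right)}} = - \frac{38800}{12980} - \frac{27274}{\left(-8\right) \left(7 + \left(-8\right)^{2}\right)} = \left(-38800\right) \frac{1}{12980} - \frac{27274}{\left(-8\right) \left(7 + 64\right)} = - \frac{1940}{649} - \frac{27274}{\left(-8\right) 71} = - \frac{1940}{649} - \frac{27274}{-568} = - \frac{1940}{649} - - \frac{13637}{284} = - \frac{1940}{649} + \frac{13637}{284} = \frac{8299453}{184316}$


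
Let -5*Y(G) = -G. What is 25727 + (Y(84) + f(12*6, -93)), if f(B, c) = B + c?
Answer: 128614/5 ≈ 25723.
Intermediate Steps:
Y(G) = G/5 (Y(G) = -(-1)*G/5 = G/5)
25727 + (Y(84) + f(12*6, -93)) = 25727 + ((⅕)*84 + (12*6 - 93)) = 25727 + (84/5 + (72 - 93)) = 25727 + (84/5 - 21) = 25727 - 21/5 = 128614/5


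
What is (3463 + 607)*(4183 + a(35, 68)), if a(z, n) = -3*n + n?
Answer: 16471290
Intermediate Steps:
a(z, n) = -2*n
(3463 + 607)*(4183 + a(35, 68)) = (3463 + 607)*(4183 - 2*68) = 4070*(4183 - 136) = 4070*4047 = 16471290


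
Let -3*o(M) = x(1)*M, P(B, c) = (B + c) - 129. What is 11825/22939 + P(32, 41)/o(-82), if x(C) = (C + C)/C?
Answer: -478613/940499 ≈ -0.50889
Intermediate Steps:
P(B, c) = -129 + B + c
x(C) = 2 (x(C) = (2*C)/C = 2)
o(M) = -2*M/3
11825/22939 + P(32, 41)/o(-82) = 11825/22939 + (-129 + 32 + 41)/((-⅔*(-82))) = 11825*(1/22939) - 56/164/3 = 11825/22939 - 56*3/164 = 11825/22939 - 42/41 = -478613/940499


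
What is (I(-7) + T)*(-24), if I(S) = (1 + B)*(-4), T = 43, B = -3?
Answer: -1224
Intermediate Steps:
I(S) = 8 (I(S) = (1 - 3)*(-4) = -2*(-4) = 8)
(I(-7) + T)*(-24) = (8 + 43)*(-24) = 51*(-24) = -1224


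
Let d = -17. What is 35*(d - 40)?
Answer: -1995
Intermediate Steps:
35*(d - 40) = 35*(-17 - 40) = 35*(-57) = -1995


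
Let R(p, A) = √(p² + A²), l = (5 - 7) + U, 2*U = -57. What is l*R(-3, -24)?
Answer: -183*√65/2 ≈ -737.70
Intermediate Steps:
U = -57/2 (U = (½)*(-57) = -57/2 ≈ -28.500)
l = -61/2 (l = (5 - 7) - 57/2 = -2 - 57/2 = -61/2 ≈ -30.500)
R(p, A) = √(A² + p²)
l*R(-3, -24) = -61*√((-24)² + (-3)²)/2 = -61*√(576 + 9)/2 = -183*√65/2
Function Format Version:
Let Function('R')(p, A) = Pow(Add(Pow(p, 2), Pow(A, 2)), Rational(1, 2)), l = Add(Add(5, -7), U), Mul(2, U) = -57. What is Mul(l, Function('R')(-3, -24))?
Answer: Mul(Rational(-183, 2), Pow(65, Rational(1, 2))) ≈ -737.70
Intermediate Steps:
U = Rational(-57, 2) (U = Mul(Rational(1, 2), -57) = Rational(-57, 2) ≈ -28.500)
l = Rational(-61, 2) (l = Add(Add(5, -7), Rational(-57, 2)) = Add(-2, Rational(-57, 2)) = Rational(-61, 2) ≈ -30.500)
Function('R')(p, A) = Pow(Add(Pow(A, 2), Pow(p, 2)), Rational(1, 2))
Mul(l, Function('R')(-3, -24)) = Mul(Rational(-61, 2), Pow(Add(Pow(-24, 2), Pow(-3, 2)), Rational(1, 2))) = Mul(Rational(-61, 2), Pow(Add(576, 9), Rational(1, 2))) = Mul(Rational(-61, 2), Pow(585, Rational(1, 2))) = Mul(Rational(-61, 2), Mul(3, Pow(65, Rational(1, 2)))) = Mul(Rational(-183, 2), Pow(65, Rational(1, 2)))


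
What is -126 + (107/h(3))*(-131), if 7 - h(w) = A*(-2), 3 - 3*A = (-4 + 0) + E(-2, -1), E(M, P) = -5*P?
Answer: -45201/25 ≈ -1808.0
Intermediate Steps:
A = ⅔ (A = 1 - ((-4 + 0) - 5*(-1))/3 = 1 - (-4 + 5)/3 = 1 - ⅓*1 = 1 - ⅓ = ⅔ ≈ 0.66667)
h(w) = 25/3 (h(w) = 7 - 2*(-2)/3 = 7 - 1*(-4/3) = 7 + 4/3 = 25/3)
-126 + (107/h(3))*(-131) = -126 + (107/(25/3))*(-131) = -126 + (107*(3/25))*(-131) = -126 + (321/25)*(-131) = -126 - 42051/25 = -45201/25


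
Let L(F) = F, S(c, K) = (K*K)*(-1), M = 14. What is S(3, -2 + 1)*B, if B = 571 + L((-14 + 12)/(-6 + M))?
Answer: -2283/4 ≈ -570.75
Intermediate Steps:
S(c, K) = -K² (S(c, K) = K²*(-1) = -K²)
B = 2283/4 (B = 571 + (-14 + 12)/(-6 + 14) = 571 - 2/8 = 571 - 2*⅛ = 571 - ¼ = 2283/4 ≈ 570.75)
S(3, -2 + 1)*B = -(-2 + 1)²*(2283/4) = -1*(-1)²*(2283/4) = -1*1*(2283/4) = -1*2283/4 = -2283/4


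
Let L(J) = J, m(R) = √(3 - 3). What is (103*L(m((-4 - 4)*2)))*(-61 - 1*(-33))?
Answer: 0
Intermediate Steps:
m(R) = 0 (m(R) = √0 = 0)
(103*L(m((-4 - 4)*2)))*(-61 - 1*(-33)) = (103*0)*(-61 - 1*(-33)) = 0*(-61 + 33) = 0*(-28) = 0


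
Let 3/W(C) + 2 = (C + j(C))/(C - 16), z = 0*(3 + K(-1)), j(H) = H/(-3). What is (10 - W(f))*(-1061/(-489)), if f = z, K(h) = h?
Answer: 24403/978 ≈ 24.952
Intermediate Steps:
j(H) = -H/3 (j(H) = H*(-1/3) = -H/3)
z = 0 (z = 0*(3 - 1) = 0*2 = 0)
f = 0
W(C) = 3/(-2 + 2*C/(3*(-16 + C))) (W(C) = 3/(-2 + (C - C/3)/(C - 16)) = 3/(-2 + (2*C/3)/(-16 + C)) = 3/(-2 + 2*C/(3*(-16 + C))))
(10 - W(f))*(-1061/(-489)) = (10 - 9*(16 - 1*0)/(4*(-24 + 0)))*(-1061/(-489)) = (10 - 9*(16 + 0)/(4*(-24)))*(-1061*(-1/489)) = (10 - 9*(-1)*16/(4*24))*(1061/489) = (10 - 1*(-3/2))*(1061/489) = (10 + 3/2)*(1061/489) = (23/2)*(1061/489) = 24403/978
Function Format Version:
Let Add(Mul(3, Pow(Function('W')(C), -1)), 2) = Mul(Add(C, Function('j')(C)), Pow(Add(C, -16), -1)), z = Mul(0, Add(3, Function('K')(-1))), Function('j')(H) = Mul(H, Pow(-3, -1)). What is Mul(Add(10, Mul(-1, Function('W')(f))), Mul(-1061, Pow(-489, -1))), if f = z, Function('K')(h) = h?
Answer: Rational(24403, 978) ≈ 24.952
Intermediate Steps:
Function('j')(H) = Mul(Rational(-1, 3), H) (Function('j')(H) = Mul(H, Rational(-1, 3)) = Mul(Rational(-1, 3), H))
z = 0 (z = Mul(0, Add(3, -1)) = Mul(0, 2) = 0)
f = 0
Function('W')(C) = Mul(3, Pow(Add(-2, Mul(Rational(2, 3), C, Pow(Add(-16, C), -1))), -1)) (Function('W')(C) = Mul(3, Pow(Add(-2, Mul(Add(C, Mul(Rational(-1, 3), C)), Pow(Add(C, -16), -1))), -1)) = Mul(3, Pow(Add(-2, Mul(Mul(Rational(2, 3), C), Pow(Add(-16, C), -1))), -1)) = Mul(3, Pow(Add(-2, Mul(Rational(2, 3), C, Pow(Add(-16, C), -1))), -1)))
Mul(Add(10, Mul(-1, Function('W')(f))), Mul(-1061, Pow(-489, -1))) = Mul(Add(10, Mul(-1, Mul(Rational(9, 4), Pow(Add(-24, 0), -1), Add(16, Mul(-1, 0))))), Mul(-1061, Pow(-489, -1))) = Mul(Add(10, Mul(-1, Mul(Rational(9, 4), Pow(-24, -1), Add(16, 0)))), Mul(-1061, Rational(-1, 489))) = Mul(Add(10, Mul(-1, Mul(Rational(9, 4), Rational(-1, 24), 16))), Rational(1061, 489)) = Mul(Add(10, Mul(-1, Rational(-3, 2))), Rational(1061, 489)) = Mul(Add(10, Rational(3, 2)), Rational(1061, 489)) = Mul(Rational(23, 2), Rational(1061, 489)) = Rational(24403, 978)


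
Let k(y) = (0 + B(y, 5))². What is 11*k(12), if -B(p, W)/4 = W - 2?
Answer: 1584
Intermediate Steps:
B(p, W) = 8 - 4*W (B(p, W) = -4*(W - 2) = -4*(-2 + W) = 8 - 4*W)
k(y) = 144 (k(y) = (0 + (8 - 4*5))² = (0 + (8 - 20))² = (0 - 12)² = (-12)² = 144)
11*k(12) = 11*144 = 1584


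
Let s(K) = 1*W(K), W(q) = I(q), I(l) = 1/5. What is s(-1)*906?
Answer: 906/5 ≈ 181.20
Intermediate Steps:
I(l) = ⅕
W(q) = ⅕
s(K) = ⅕ (s(K) = 1*(⅕) = ⅕)
s(-1)*906 = (⅕)*906 = 906/5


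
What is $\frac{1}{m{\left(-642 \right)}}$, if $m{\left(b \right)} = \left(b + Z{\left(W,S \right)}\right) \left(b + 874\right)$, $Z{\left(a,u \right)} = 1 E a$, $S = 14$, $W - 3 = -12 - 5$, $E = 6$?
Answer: $- \frac{1}{168432} \approx -5.9371 \cdot 10^{-6}$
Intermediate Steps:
$W = -14$ ($W = 3 - 17 = -14$)
$Z{\left(a,u \right)} = 6 a$ ($Z{\left(a,u \right)} = 1 \cdot 6 a = 6 a$)
$m{\left(b \right)} = \left(-84 + b\right) \left(874 + b\right)$ ($m{\left(b \right)} = \left(b + 6 \left(-14\right)\right) \left(b + 874\right) = \left(b - 84\right) \left(874 + b\right) = \left(-84 + b\right) \left(874 + b\right)$)
$\frac{1}{m{\left(-642 \right)}} = \frac{1}{-73416 + \left(-642\right)^{2} + 790 \left(-642\right)} = \frac{1}{-73416 + 412164 - 507180} = \frac{1}{-168432} = - \frac{1}{168432}$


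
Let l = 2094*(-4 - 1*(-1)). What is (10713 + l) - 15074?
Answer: -10643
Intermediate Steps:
l = -6282 (l = 2094*(-4 + 1) = 2094*(-3) = -6282)
(10713 + l) - 15074 = (10713 - 6282) - 15074 = 4431 - 15074 = -10643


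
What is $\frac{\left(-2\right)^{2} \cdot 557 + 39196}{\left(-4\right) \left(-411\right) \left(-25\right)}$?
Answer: $- \frac{3452}{3425} \approx -1.0079$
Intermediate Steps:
$\frac{\left(-2\right)^{2} \cdot 557 + 39196}{\left(-4\right) \left(-411\right) \left(-25\right)} = \frac{4 \cdot 557 + 39196}{1644 \left(-25\right)} = \frac{2228 + 39196}{-41100} = 41424 \left(- \frac{1}{41100}\right) = - \frac{3452}{3425}$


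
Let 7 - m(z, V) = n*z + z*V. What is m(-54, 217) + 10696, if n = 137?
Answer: 29819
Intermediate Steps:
m(z, V) = 7 - 137*z - V*z (m(z, V) = 7 - (137*z + z*V) = 7 - (137*z + V*z) = 7 + (-137*z - V*z) = 7 - 137*z - V*z)
m(-54, 217) + 10696 = (7 - 137*(-54) - 1*217*(-54)) + 10696 = (7 + 7398 + 11718) + 10696 = 19123 + 10696 = 29819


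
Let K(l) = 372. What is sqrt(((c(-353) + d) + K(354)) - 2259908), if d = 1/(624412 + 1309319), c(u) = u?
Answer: I*sqrt(938937571953834022)/644577 ≈ 1503.3*I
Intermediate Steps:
d = 1/1933731 ≈ 5.1714e-7
sqrt(((c(-353) + d) + K(354)) - 2259908) = sqrt(((-353 + 1/1933731) + 372) - 2259908) = sqrt((-682607042/1933731 + 372) - 2259908) = sqrt(36740890/1933731 - 2259908) = sqrt(-4370017415858/1933731) = I*sqrt(938937571953834022)/644577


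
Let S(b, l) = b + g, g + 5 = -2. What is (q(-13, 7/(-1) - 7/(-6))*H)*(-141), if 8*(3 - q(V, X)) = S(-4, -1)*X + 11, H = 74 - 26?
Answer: 43287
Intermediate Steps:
g = -7 (g = -5 - 2 = -7)
H = 48
S(b, l) = -7 + b (S(b, l) = b - 7 = -7 + b)
q(V, X) = 13/8 + 11*X/8 (q(V, X) = 3 - ((-7 - 4)*X + 11)/8 = 3 - (-11*X + 11)/8 = 3 - (11 - 11*X)/8 = 3 + (-11/8 + 11*X/8) = 13/8 + 11*X/8)
(q(-13, 7/(-1) - 7/(-6))*H)*(-141) = ((13/8 + 11*(7/(-1) - 7/(-6))/8)*48)*(-141) = ((13/8 + 11*(7*(-1) - 7*(-⅙))/8)*48)*(-141) = ((13/8 + 11*(-7 + 7/6)/8)*48)*(-141) = ((13/8 + (11/8)*(-35/6))*48)*(-141) = ((13/8 - 385/48)*48)*(-141) = -307/48*48*(-141) = -307*(-141) = 43287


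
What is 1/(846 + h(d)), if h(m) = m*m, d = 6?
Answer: 1/882 ≈ 0.0011338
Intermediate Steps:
h(m) = m**2
1/(846 + h(d)) = 1/(846 + 6**2) = 1/(846 + 36) = 1/882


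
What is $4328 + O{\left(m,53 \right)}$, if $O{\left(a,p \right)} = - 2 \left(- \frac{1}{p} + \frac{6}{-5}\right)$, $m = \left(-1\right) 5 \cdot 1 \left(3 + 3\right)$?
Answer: $\frac{1147566}{265} \approx 4330.4$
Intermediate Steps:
$m = -30$ ($m = - 5 \cdot 1 \cdot 6 = \left(-5\right) 6 = -30$)
$O{\left(a,p \right)} = \frac{12}{5} + \frac{2}{p}$ ($O{\left(a,p \right)} = - 2 \left(- \frac{1}{p} + 6 \left(- \frac{1}{5}\right)\right) = - 2 \left(- \frac{1}{p} - \frac{6}{5}\right) = - 2 \left(- \frac{6}{5} - \frac{1}{p}\right) = \frac{12}{5} + \frac{2}{p}$)
$4328 + O{\left(m,53 \right)} = 4328 + \left(\frac{12}{5} + \frac{2}{53}\right) = 4328 + \frac{646}{265} = \frac{1147566}{265}$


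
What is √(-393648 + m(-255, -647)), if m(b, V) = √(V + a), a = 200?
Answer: √(-393648 + I*√447) ≈ 0.017 + 627.41*I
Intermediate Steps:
m(b, V) = √(200 + V) (m(b, V) = √(V + 200) = √(200 + V))
√(-393648 + m(-255, -647)) = √(-393648 + √(200 - 647)) = √(-393648 + √(-447)) = √(-393648 + I*√447)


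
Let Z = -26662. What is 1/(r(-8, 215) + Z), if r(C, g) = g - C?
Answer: -1/26439 ≈ -3.7823e-5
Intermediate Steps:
1/(r(-8, 215) + Z) = 1/((215 - 1*(-8)) - 26662) = 1/((215 + 8) - 26662) = 1/(223 - 26662) = 1/(-26439) = -1/26439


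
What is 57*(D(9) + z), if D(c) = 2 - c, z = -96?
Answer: -5871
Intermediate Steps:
57*(D(9) + z) = 57*((2 - 1*9) - 96) = 57*((2 - 9) - 96) = 57*(-7 - 96) = 57*(-103) = -5871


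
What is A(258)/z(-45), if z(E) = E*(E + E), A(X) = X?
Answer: 43/675 ≈ 0.063704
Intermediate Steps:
z(E) = 2*E² (z(E) = E*(2*E) = 2*E²)
A(258)/z(-45) = 258/((2*(-45)²)) = 258/((2*2025)) = 258/4050 = 258*(1/4050) = 43/675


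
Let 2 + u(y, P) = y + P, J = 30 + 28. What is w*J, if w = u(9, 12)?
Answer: 1102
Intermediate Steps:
J = 58
u(y, P) = -2 + P + y (u(y, P) = -2 + (y + P) = -2 + (P + y) = -2 + P + y)
w = 19 (w = -2 + 12 + 9 = 19)
w*J = 19*58 = 1102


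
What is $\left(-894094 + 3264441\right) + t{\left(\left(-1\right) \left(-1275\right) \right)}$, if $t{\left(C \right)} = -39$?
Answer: $2370308$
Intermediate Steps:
$\left(-894094 + 3264441\right) + t{\left(\left(-1\right) \left(-1275\right) \right)} = \left(-894094 + 3264441\right) - 39 = 2370347 - 39 = 2370308$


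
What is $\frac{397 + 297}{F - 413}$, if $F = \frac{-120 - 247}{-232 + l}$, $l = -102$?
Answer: $- \frac{231796}{137575} \approx -1.6849$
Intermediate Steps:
$F = \frac{367}{334}$ ($F = \frac{-120 - 247}{-232 - 102} = - \frac{367}{-334} = \left(-367\right) \left(- \frac{1}{334}\right) = \frac{367}{334} \approx 1.0988$)
$\frac{397 + 297}{F - 413} = \frac{397 + 297}{\frac{367}{334} - 413} = \frac{694}{- \frac{137575}{334}} = 694 \left(- \frac{334}{137575}\right) = - \frac{231796}{137575}$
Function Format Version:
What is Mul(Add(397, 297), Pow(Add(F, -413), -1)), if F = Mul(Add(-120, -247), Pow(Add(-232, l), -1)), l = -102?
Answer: Rational(-231796, 137575) ≈ -1.6849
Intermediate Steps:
F = Rational(367, 334) (F = Mul(Add(-120, -247), Pow(Add(-232, -102), -1)) = Mul(-367, Pow(-334, -1)) = Mul(-367, Rational(-1, 334)) = Rational(367, 334) ≈ 1.0988)
Mul(Add(397, 297), Pow(Add(F, -413), -1)) = Mul(Add(397, 297), Pow(Add(Rational(367, 334), -413), -1)) = Mul(694, Pow(Rational(-137575, 334), -1)) = Mul(694, Rational(-334, 137575)) = Rational(-231796, 137575)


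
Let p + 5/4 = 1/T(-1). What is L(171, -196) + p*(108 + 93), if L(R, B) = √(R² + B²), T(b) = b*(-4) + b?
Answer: -737/4 + √67657 ≈ 75.860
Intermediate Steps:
T(b) = -3*b (T(b) = -4*b + b = -3*b)
p = -11/12 (p = -5/4 + 1/(-3*(-1)) = -5/4 + 1/3 = -5/4 + ⅓ = -11/12 ≈ -0.91667)
L(R, B) = √(B² + R²)
L(171, -196) + p*(108 + 93) = √((-196)² + 171²) - 11*(108 + 93)/12 = √(38416 + 29241) - 11/12*201 = √67657 - 737/4 = -737/4 + √67657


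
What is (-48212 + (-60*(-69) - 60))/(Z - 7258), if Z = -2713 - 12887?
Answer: 2006/1039 ≈ 1.9307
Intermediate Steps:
Z = -15600
(-48212 + (-60*(-69) - 60))/(Z - 7258) = (-48212 + (-60*(-69) - 60))/(-15600 - 7258) = (-48212 + (4140 - 60))/(-22858) = (-48212 + 4080)*(-1/22858) = -44132*(-1/22858) = 2006/1039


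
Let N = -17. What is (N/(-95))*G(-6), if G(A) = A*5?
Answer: -102/19 ≈ -5.3684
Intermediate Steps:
G(A) = 5*A
(N/(-95))*G(-6) = (-17/(-95))*(5*(-6)) = -1/95*(-17)*(-30) = (17/95)*(-30) = -102/19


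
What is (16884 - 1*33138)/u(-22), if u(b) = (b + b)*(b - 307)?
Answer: -1161/1034 ≈ -1.1228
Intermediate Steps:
u(b) = 2*b*(-307 + b) (u(b) = (2*b)*(-307 + b) = 2*b*(-307 + b))
(16884 - 1*33138)/u(-22) = (16884 - 1*33138)/((2*(-22)*(-307 - 22))) = (16884 - 33138)/((2*(-22)*(-329))) = -16254/14476 = -16254*1/14476 = -1161/1034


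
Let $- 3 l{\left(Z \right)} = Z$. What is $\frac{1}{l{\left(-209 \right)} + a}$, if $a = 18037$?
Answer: $\frac{3}{54320} \approx 5.5228 \cdot 10^{-5}$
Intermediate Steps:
$l{\left(Z \right)} = - \frac{Z}{3}$
$\frac{1}{l{\left(-209 \right)} + a} = \frac{1}{\left(- \frac{1}{3}\right) \left(-209\right) + 18037} = \frac{1}{\frac{209}{3} + 18037} = \frac{1}{\frac{54320}{3}} = \frac{3}{54320}$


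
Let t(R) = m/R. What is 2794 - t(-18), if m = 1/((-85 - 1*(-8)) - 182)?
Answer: 13025627/4662 ≈ 2794.0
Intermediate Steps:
m = -1/259 (m = 1/((-85 + 8) - 182) = 1/(-77 - 182) = 1/(-259) = -1/259 ≈ -0.0038610)
t(R) = -1/(259*R)
2794 - t(-18) = 2794 - (-1)/(259*(-18)) = 2794 - (-1)*(-1)/(259*18) = 2794 - 1*1/4662 = 2794 - 1/4662 = 13025627/4662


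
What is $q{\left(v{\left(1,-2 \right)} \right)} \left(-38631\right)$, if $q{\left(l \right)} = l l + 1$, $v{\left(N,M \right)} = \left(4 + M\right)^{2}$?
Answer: $-656727$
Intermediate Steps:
$q{\left(l \right)} = 1 + l^{2}$ ($q{\left(l \right)} = l^{2} + 1 = 1 + l^{2}$)
$q{\left(v{\left(1,-2 \right)} \right)} \left(-38631\right) = \left(1 + \left(\left(4 - 2\right)^{2}\right)^{2}\right) \left(-38631\right) = \left(1 + \left(2^{2}\right)^{2}\right) \left(-38631\right) = \left(1 + 4^{2}\right) \left(-38631\right) = \left(1 + 16\right) \left(-38631\right) = 17 \left(-38631\right) = -656727$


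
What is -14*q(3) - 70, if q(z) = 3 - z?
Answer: -70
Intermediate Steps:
-14*q(3) - 70 = -14*(3 - 1*3) - 70 = -14*(3 - 3) - 70 = -14*0 - 70 = 0 - 70 = -70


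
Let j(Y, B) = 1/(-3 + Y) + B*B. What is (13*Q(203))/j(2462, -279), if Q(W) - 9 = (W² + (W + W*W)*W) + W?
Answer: 270059038119/191411020 ≈ 1410.9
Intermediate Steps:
j(Y, B) = B² + 1/(-3 + Y) (j(Y, B) = 1/(-3 + Y) + B² = B² + 1/(-3 + Y))
Q(W) = 9 + W + W² + W*(W + W²) (Q(W) = 9 + ((W² + (W + W*W)*W) + W) = 9 + ((W² + (W + W²)*W) + W) = 9 + ((W² + W*(W + W²)) + W) = 9 + (W + W² + W*(W + W²)) = 9 + W + W² + W*(W + W²))
(13*Q(203))/j(2462, -279) = (13*(9 + 203 + 203³ + 2*203²))/(((1 - 3*(-279)² + 2462*(-279)²)/(-3 + 2462))) = (13*(9 + 203 + 8365427 + 2*41209))/(((1 - 3*77841 + 2462*77841)/2459)) = (13*(9 + 203 + 8365427 + 82418))/(((1 - 233523 + 191644542)/2459)) = (13*8448057)/(((1/2459)*191411020)) = 109824741/(191411020/2459) = 109824741*(2459/191411020) = 270059038119/191411020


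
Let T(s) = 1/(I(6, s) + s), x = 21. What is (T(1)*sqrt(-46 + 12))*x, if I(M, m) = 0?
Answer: 21*I*sqrt(34) ≈ 122.45*I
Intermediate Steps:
T(s) = 1/s (T(s) = 1/(0 + s) = 1/s)
(T(1)*sqrt(-46 + 12))*x = (sqrt(-46 + 12)/1)*21 = (1*sqrt(-34))*21 = (1*(I*sqrt(34)))*21 = (I*sqrt(34))*21 = 21*I*sqrt(34)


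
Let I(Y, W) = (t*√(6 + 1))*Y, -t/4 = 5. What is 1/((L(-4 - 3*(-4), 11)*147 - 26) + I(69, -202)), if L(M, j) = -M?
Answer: 601/5942998 - 345*√7/2971499 ≈ -0.00020605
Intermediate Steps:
t = -20 (t = -4*5 = -20)
I(Y, W) = -20*Y*√7 (I(Y, W) = (-20*√(6 + 1))*Y = (-20*√7)*Y = -20*Y*√7)
1/((L(-4 - 3*(-4), 11)*147 - 26) + I(69, -202)) = 1/((-(-4 - 3*(-4))*147 - 26) - 20*69*√7) = 1/((-(-4 + 12)*147 - 26) - 1380*√7) = 1/((-1*8*147 - 26) - 1380*√7) = 1/((-8*147 - 26) - 1380*√7) = 1/((-1176 - 26) - 1380*√7) = 1/(-1202 - 1380*√7)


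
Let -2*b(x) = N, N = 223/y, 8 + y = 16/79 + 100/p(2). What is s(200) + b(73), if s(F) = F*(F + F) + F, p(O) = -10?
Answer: 225540017/2812 ≈ 80206.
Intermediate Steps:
y = -1406/79 (y = -8 + (16/79 + 100/(-10)) = -8 + (16*(1/79) + 100*(-⅒)) = -8 + (16/79 - 10) = -8 - 774/79 = -1406/79 ≈ -17.797)
N = -17617/1406 (N = 223/(-1406/79) = 223*(-79/1406) = -17617/1406 ≈ -12.530)
s(F) = F + 2*F² (s(F) = F*(2*F) + F = 2*F² + F = F + 2*F²)
b(x) = 17617/2812 (b(x) = -½*(-17617/1406) = 17617/2812)
s(200) + b(73) = 200*(1 + 2*200) + 17617/2812 = 200*(1 + 400) + 17617/2812 = 200*401 + 17617/2812 = 80200 + 17617/2812 = 225540017/2812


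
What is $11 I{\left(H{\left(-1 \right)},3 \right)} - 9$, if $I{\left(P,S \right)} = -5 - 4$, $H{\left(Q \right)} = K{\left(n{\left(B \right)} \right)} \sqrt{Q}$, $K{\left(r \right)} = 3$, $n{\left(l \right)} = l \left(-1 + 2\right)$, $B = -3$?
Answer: $-108$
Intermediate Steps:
$n{\left(l \right)} = l$ ($n{\left(l \right)} = l 1 = l$)
$H{\left(Q \right)} = 3 \sqrt{Q}$
$I{\left(P,S \right)} = -9$
$11 I{\left(H{\left(-1 \right)},3 \right)} - 9 = 11 \left(-9\right) - 9 = -99 - 9 = -108$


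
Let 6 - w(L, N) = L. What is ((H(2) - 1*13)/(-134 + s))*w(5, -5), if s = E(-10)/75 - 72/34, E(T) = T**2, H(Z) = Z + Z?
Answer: 459/6874 ≈ 0.066773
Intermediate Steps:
w(L, N) = 6 - L
H(Z) = 2*Z
s = -40/51 (s = (-10)**2/75 - 72/34 = 100*(1/75) - 72*1/34 = 4/3 - 36/17 = -40/51 ≈ -0.78431)
((H(2) - 1*13)/(-134 + s))*w(5, -5) = ((2*2 - 1*13)/(-134 - 40/51))*(6 - 1*5) = ((4 - 13)/(-6874/51))*(6 - 5) = -9*(-51/6874)*1 = (459/6874)*1 = 459/6874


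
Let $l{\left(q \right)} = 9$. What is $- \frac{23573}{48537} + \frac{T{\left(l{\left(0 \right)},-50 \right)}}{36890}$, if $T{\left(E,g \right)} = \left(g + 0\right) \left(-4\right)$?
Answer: $- \frac{85990057}{179052993} \approx -0.48025$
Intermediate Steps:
$T{\left(E,g \right)} = - 4 g$ ($T{\left(E,g \right)} = g \left(-4\right) = - 4 g$)
$- \frac{23573}{48537} + \frac{T{\left(l{\left(0 \right)},-50 \right)}}{36890} = - \frac{23573}{48537} + \frac{\left(-4\right) \left(-50\right)}{36890} = \left(-23573\right) \frac{1}{48537} + 200 \cdot \frac{1}{36890} = - \frac{23573}{48537} + \frac{20}{3689} = - \frac{85990057}{179052993}$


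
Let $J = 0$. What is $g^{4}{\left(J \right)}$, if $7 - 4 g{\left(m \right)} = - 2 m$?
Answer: $\frac{2401}{256} \approx 9.3789$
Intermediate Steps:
$g{\left(m \right)} = \frac{7}{4} + \frac{m}{2}$ ($g{\left(m \right)} = \frac{7}{4} - \frac{\left(-2\right) m}{4} = \frac{7}{4} + \frac{m}{2}$)
$g^{4}{\left(J \right)} = \left(\frac{7}{4} + \frac{1}{2} \cdot 0\right)^{4} = \left(\frac{7}{4} + 0\right)^{4} = \left(\frac{7}{4}\right)^{4} = \frac{2401}{256}$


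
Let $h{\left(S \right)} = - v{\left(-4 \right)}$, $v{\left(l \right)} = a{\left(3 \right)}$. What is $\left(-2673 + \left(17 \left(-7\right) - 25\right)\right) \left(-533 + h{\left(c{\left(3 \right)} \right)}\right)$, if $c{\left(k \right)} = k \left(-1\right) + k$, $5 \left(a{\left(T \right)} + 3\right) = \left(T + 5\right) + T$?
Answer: $\frac{7496037}{5} \approx 1.4992 \cdot 10^{6}$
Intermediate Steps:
$a{\left(T \right)} = -2 + \frac{2 T}{5}$ ($a{\left(T \right)} = -3 + \frac{\left(T + 5\right) + T}{5} = -3 + \frac{\left(5 + T\right) + T}{5} = -3 + \frac{5 + 2 T}{5} = -3 + \left(1 + \frac{2 T}{5}\right) = -2 + \frac{2 T}{5}$)
$c{\left(k \right)} = 0$ ($c{\left(k \right)} = - k + k = 0$)
$v{\left(l \right)} = - \frac{4}{5}$ ($v{\left(l \right)} = -2 + \frac{2}{5} \cdot 3 = -2 + \frac{6}{5} = - \frac{4}{5}$)
$h{\left(S \right)} = \frac{4}{5}$ ($h{\left(S \right)} = \left(-1\right) \left(- \frac{4}{5}\right) = \frac{4}{5}$)
$\left(-2673 + \left(17 \left(-7\right) - 25\right)\right) \left(-533 + h{\left(c{\left(3 \right)} \right)}\right) = \left(-2673 + \left(17 \left(-7\right) - 25\right)\right) \left(-533 + \frac{4}{5}\right) = \left(-2673 - 144\right) \left(- \frac{2661}{5}\right) = \left(-2817\right) \left(- \frac{2661}{5}\right) = \frac{7496037}{5}$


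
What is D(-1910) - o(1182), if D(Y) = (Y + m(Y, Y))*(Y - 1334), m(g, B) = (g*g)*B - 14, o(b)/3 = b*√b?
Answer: 22603779765456 - 3546*√1182 ≈ 2.2604e+13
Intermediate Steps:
o(b) = 3*b^(3/2) (o(b) = 3*(b*√b) = 3*b^(3/2))
m(g, B) = -14 + B*g² (m(g, B) = g²*B - 14 = B*g² - 14 = -14 + B*g²)
D(Y) = (-1334 + Y)*(-14 + Y + Y³) (D(Y) = (Y + (-14 + Y*Y²))*(Y - 1334) = (Y + (-14 + Y³))*(-1334 + Y) = (-14 + Y + Y³)*(-1334 + Y) = (-1334 + Y)*(-14 + Y + Y³))
D(-1910) - o(1182) = (18676 + (-1910)² + (-1910)⁴ - 1348*(-1910) - 1334*(-1910)³) - 3*1182^(3/2) = (18676 + 3648100 + 13308633610000 + 2574680 - 1334*(-6967871000)) - 3*1182*√1182 = (18676 + 3648100 + 13308633610000 + 2574680 + 9295139914000) - 3546*√1182 = 22603779765456 - 3546*√1182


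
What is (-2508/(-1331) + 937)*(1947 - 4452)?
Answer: -284580525/121 ≈ -2.3519e+6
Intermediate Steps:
(-2508/(-1331) + 937)*(1947 - 4452) = (-2508*(-1/1331) + 937)*(-2505) = (228/121 + 937)*(-2505) = (113605/121)*(-2505) = -284580525/121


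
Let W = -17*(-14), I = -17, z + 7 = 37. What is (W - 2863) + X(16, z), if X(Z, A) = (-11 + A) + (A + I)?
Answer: -2593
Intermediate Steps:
z = 30 (z = -7 + 37 = 30)
X(Z, A) = -28 + 2*A (X(Z, A) = (-11 + A) + (A - 17) = (-11 + A) + (-17 + A) = -28 + 2*A)
W = 238
(W - 2863) + X(16, z) = (238 - 2863) + (-28 + 2*30) = -2625 + (-28 + 60) = -2625 + 32 = -2593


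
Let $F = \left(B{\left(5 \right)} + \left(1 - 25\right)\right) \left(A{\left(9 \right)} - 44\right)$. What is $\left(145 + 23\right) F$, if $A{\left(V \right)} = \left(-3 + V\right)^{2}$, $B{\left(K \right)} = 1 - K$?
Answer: $37632$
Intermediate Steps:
$F = 224$ ($F = \left(\left(1 - 5\right) + \left(1 - 25\right)\right) \left(\left(-3 + 9\right)^{2} - 44\right) = \left(\left(1 - 5\right) + \left(1 - 25\right)\right) \left(6^{2} - 44\right) = \left(-4 - 24\right) \left(36 - 44\right) = \left(-28\right) \left(-8\right) = 224$)
$\left(145 + 23\right) F = \left(145 + 23\right) 224 = 168 \cdot 224 = 37632$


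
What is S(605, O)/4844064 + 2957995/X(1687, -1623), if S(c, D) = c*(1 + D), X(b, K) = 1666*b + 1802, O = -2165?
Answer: 9241961875/11825672158 ≈ 0.78152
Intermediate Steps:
X(b, K) = 1802 + 1666*b
S(605, O)/4844064 + 2957995/X(1687, -1623) = (605*(1 - 2165))/4844064 + 2957995/(1802 + 1666*1687) = (605*(-2164))*(1/4844064) + 2957995/(1802 + 2810542) = -1309220*1/4844064 + 2957995/2812344 = -327305/1211016 + 2957995*(1/2812344) = -327305/1211016 + 2957995/2812344 = 9241961875/11825672158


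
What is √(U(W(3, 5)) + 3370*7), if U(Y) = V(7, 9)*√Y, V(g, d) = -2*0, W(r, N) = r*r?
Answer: √23590 ≈ 153.59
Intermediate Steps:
W(r, N) = r²
V(g, d) = 0
U(Y) = 0 (U(Y) = 0*√Y = 0)
√(U(W(3, 5)) + 3370*7) = √(0 + 3370*7) = √(0 + 23590) = √23590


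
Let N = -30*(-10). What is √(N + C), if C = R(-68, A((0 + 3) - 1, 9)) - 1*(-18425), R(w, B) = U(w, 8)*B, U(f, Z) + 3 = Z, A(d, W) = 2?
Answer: √18735 ≈ 136.88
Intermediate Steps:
U(f, Z) = -3 + Z
N = 300
R(w, B) = 5*B (R(w, B) = (-3 + 8)*B = 5*B)
C = 18435 (C = 5*2 - 1*(-18425) = 10 + 18425 = 18435)
√(N + C) = √(300 + 18435) = √18735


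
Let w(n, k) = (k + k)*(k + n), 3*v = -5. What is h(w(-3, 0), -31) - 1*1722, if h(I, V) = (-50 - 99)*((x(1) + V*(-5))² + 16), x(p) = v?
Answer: -31565354/9 ≈ -3.5073e+6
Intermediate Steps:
v = -5/3 (v = (⅓)*(-5) = -5/3 ≈ -1.6667)
x(p) = -5/3
w(n, k) = 2*k*(k + n) (w(n, k) = (2*k)*(k + n) = 2*k*(k + n))
h(I, V) = -2384 - 149*(-5/3 - 5*V)² (h(I, V) = (-50 - 99)*((-5/3 + V*(-5))² + 16) = -149*((-5/3 - 5*V)² + 16) = -149*(16 + (-5/3 - 5*V)²) = -2384 - 149*(-5/3 - 5*V)²)
h(w(-3, 0), -31) - 1*1722 = (-2384 - 3725*(1 + 3*(-31))²/9) - 1*1722 = (-2384 - 3725*(1 - 93)²/9) - 1722 = (-2384 - 3725/9*(-92)²) - 1722 = (-2384 - 3725/9*8464) - 1722 = (-2384 - 31528400/9) - 1722 = -31549856/9 - 1722 = -31565354/9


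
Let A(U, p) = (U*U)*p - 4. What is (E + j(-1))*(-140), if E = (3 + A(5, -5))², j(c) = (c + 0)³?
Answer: -2222500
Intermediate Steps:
A(U, p) = -4 + p*U² (A(U, p) = U²*p - 4 = p*U² - 4 = -4 + p*U²)
j(c) = c³
E = 15876 (E = (3 + (-4 - 5*5²))² = (3 + (-4 - 5*25))² = (3 + (-4 - 125))² = (3 - 129)² = (-126)² = 15876)
(E + j(-1))*(-140) = (15876 + (-1)³)*(-140) = (15876 - 1)*(-140) = 15875*(-140) = -2222500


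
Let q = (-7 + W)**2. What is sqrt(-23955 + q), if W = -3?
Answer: I*sqrt(23855) ≈ 154.45*I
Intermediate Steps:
q = 100 (q = (-7 - 3)**2 = (-10)**2 = 100)
sqrt(-23955 + q) = sqrt(-23955 + 100) = sqrt(-23855) = I*sqrt(23855)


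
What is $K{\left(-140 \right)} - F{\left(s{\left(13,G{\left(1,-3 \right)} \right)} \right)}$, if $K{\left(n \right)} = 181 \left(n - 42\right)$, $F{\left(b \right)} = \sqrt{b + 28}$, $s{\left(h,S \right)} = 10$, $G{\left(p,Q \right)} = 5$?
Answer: $-32942 - \sqrt{38} \approx -32948.0$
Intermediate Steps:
$F{\left(b \right)} = \sqrt{28 + b}$
$K{\left(n \right)} = -7602 + 181 n$ ($K{\left(n \right)} = 181 \left(-42 + n\right) = -7602 + 181 n$)
$K{\left(-140 \right)} - F{\left(s{\left(13,G{\left(1,-3 \right)} \right)} \right)} = \left(-7602 + 181 \left(-140\right)\right) - \sqrt{28 + 10} = \left(-7602 - 25340\right) - \sqrt{38} = -32942 - \sqrt{38}$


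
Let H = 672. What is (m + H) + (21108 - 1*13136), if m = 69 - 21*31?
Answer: 8062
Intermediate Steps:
m = -582 (m = 69 - 651 = -582)
(m + H) + (21108 - 1*13136) = (-582 + 672) + (21108 - 1*13136) = 90 + (21108 - 13136) = 90 + 7972 = 8062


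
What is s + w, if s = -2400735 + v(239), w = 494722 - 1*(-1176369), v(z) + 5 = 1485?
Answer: -728164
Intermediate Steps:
v(z) = 1480 (v(z) = -5 + 1485 = 1480)
w = 1671091 (w = 494722 + 1176369 = 1671091)
s = -2399255 (s = -2400735 + 1480 = -2399255)
s + w = -2399255 + 1671091 = -728164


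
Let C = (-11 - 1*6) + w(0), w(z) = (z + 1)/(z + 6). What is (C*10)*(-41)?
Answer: 20705/3 ≈ 6901.7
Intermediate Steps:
w(z) = (1 + z)/(6 + z)
C = -101/6 (C = (-11 - 1*6) + (1 + 0)/(6 + 0) = (-11 - 6) + 1/6 = -17 + (⅙)*1 = -17 + ⅙ = -101/6 ≈ -16.833)
(C*10)*(-41) = -101/6*10*(-41) = -505/3*(-41) = 20705/3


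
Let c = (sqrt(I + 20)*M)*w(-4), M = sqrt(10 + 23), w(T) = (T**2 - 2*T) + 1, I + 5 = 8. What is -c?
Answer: -25*sqrt(759) ≈ -688.75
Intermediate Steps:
I = 3 (I = -5 + 8 = 3)
w(T) = 1 + T**2 - 2*T
M = sqrt(33) ≈ 5.7446
c = 25*sqrt(759) (c = (sqrt(3 + 20)*sqrt(33))*(1 + (-4)**2 - 2*(-4)) = (sqrt(23)*sqrt(33))*(1 + 16 + 8) = sqrt(759)*25 = 25*sqrt(759) ≈ 688.75)
-c = -25*sqrt(759)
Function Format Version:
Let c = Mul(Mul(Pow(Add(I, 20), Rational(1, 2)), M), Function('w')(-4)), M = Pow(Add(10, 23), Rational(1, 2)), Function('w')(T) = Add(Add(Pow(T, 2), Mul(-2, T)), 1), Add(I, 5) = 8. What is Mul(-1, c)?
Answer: Mul(-25, Pow(759, Rational(1, 2))) ≈ -688.75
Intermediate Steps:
I = 3 (I = Add(-5, 8) = 3)
Function('w')(T) = Add(1, Pow(T, 2), Mul(-2, T))
M = Pow(33, Rational(1, 2)) ≈ 5.7446
c = Mul(25, Pow(759, Rational(1, 2))) (c = Mul(Mul(Pow(Add(3, 20), Rational(1, 2)), Pow(33, Rational(1, 2))), Add(1, Pow(-4, 2), Mul(-2, -4))) = Mul(Mul(Pow(23, Rational(1, 2)), Pow(33, Rational(1, 2))), Add(1, 16, 8)) = Mul(Pow(759, Rational(1, 2)), 25) = Mul(25, Pow(759, Rational(1, 2))) ≈ 688.75)
Mul(-1, c) = Mul(-1, Mul(25, Pow(759, Rational(1, 2)))) = Mul(-25, Pow(759, Rational(1, 2)))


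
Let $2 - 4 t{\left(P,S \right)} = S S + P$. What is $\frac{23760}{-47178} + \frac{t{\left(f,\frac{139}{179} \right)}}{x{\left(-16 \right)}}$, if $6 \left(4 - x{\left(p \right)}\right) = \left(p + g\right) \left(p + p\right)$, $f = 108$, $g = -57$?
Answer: $- \frac{168710621259}{388321027664} \approx -0.43446$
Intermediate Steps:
$t{\left(P,S \right)} = \frac{1}{2} - \frac{P}{4} - \frac{S^{2}}{4}$ ($t{\left(P,S \right)} = \frac{1}{2} - \frac{S S + P}{4} = \frac{1}{2} - \frac{S^{2} + P}{4} = \frac{1}{2} - \frac{P + S^{2}}{4} = \frac{1}{2} - \left(\frac{P}{4} + \frac{S^{2}}{4}\right) = \frac{1}{2} - \frac{P}{4} - \frac{S^{2}}{4}$)
$x{\left(p \right)} = 4 - \frac{p \left(-57 + p\right)}{3}$ ($x{\left(p \right)} = 4 - \frac{\left(p - 57\right) \left(p + p\right)}{6} = 4 - \frac{\left(-57 + p\right) 2 p}{6} = 4 - \frac{2 p \left(-57 + p\right)}{6} = 4 - \frac{p \left(-57 + p\right)}{3}$)
$\frac{23760}{-47178} + \frac{t{\left(f,\frac{139}{179} \right)}}{x{\left(-16 \right)}} = \frac{23760}{-47178} + \frac{\frac{1}{2} - 27 - \frac{\left(\frac{139}{179}\right)^{2}}{4}}{4 + 19 \left(-16\right) - \frac{\left(-16\right)^{2}}{3}} = 23760 \left(- \frac{1}{47178}\right) + \frac{\frac{1}{2} - 27 - \frac{\left(139 \cdot \frac{1}{179}\right)^{2}}{4}}{4 - 304 - \frac{256}{3}} = - \frac{1320}{2621} + \frac{\frac{1}{2} - 27 - \frac{\left(\frac{139}{179}\right)^{2}}{4}}{4 - 304 - \frac{256}{3}} = - \frac{1320}{2621} + \frac{\frac{1}{2} - 27 - \frac{19321}{128164}}{- \frac{1156}{3}} = - \frac{1320}{2621} + \left(\frac{1}{2} - 27 - \frac{19321}{128164}\right) \left(- \frac{3}{1156}\right) = - \frac{1320}{2621} - - \frac{10247001}{148157584} = - \frac{1320}{2621} + \frac{10247001}{148157584} = - \frac{168710621259}{388321027664}$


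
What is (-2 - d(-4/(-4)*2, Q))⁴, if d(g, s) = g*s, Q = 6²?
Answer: 29986576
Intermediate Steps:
Q = 36
(-2 - d(-4/(-4)*2, Q))⁴ = (-2 - -4/(-4)*2*36)⁴ = (-2 - -4*(-¼)*2*36)⁴ = (-2 - 1*2*36)⁴ = (-2 - 2*36)⁴ = (-2 - 1*72)⁴ = (-2 - 72)⁴ = (-74)⁴ = 29986576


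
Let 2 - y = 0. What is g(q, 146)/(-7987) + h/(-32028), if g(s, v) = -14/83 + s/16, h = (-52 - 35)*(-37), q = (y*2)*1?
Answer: -177846574/1769336149 ≈ -0.10052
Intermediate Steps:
y = 2 (y = 2 - 1*0 = 2 + 0 = 2)
q = 4 (q = (2*2)*1 = 4*1 = 4)
h = 3219 (h = -87*(-37) = 3219)
g(s, v) = -14/83 + s/16 (g(s, v) = -14*1/83 + s*(1/16) = -14/83 + s/16)
g(q, 146)/(-7987) + h/(-32028) = (-14/83 + (1/16)*4)/(-7987) + 3219/(-32028) = (-14/83 + ¼)*(-1/7987) + 3219*(-1/32028) = (27/332)*(-1/7987) - 1073/10676 = -27/2651684 - 1073/10676 = -177846574/1769336149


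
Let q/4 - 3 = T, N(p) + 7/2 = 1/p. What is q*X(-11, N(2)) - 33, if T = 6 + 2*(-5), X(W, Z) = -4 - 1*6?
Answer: 7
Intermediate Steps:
N(p) = -7/2 + 1/p
X(W, Z) = -10 (X(W, Z) = -4 - 6 = -10)
T = -4 (T = 6 - 10 = -4)
q = -4 (q = 12 + 4*(-4) = 12 - 16 = -4)
q*X(-11, N(2)) - 33 = -4*(-10) - 33 = 40 - 33 = 7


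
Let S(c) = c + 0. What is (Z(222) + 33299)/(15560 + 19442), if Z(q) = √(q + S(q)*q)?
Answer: 33299/35002 + √49506/35002 ≈ 0.95770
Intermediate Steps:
S(c) = c
Z(q) = √(q + q²) (Z(q) = √(q + q*q) = √(q + q²))
(Z(222) + 33299)/(15560 + 19442) = (√(222*(1 + 222)) + 33299)/(15560 + 19442) = (√(222*223) + 33299)/35002 = (√49506 + 33299)*(1/35002) = (33299 + √49506)*(1/35002) = 33299/35002 + √49506/35002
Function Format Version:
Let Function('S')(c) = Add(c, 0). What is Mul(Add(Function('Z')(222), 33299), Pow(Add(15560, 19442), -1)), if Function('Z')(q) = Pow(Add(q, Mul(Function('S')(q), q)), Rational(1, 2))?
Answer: Add(Rational(33299, 35002), Mul(Rational(1, 35002), Pow(49506, Rational(1, 2)))) ≈ 0.95770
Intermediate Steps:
Function('S')(c) = c
Function('Z')(q) = Pow(Add(q, Pow(q, 2)), Rational(1, 2)) (Function('Z')(q) = Pow(Add(q, Mul(q, q)), Rational(1, 2)) = Pow(Add(q, Pow(q, 2)), Rational(1, 2)))
Mul(Add(Function('Z')(222), 33299), Pow(Add(15560, 19442), -1)) = Mul(Add(Pow(Mul(222, Add(1, 222)), Rational(1, 2)), 33299), Pow(Add(15560, 19442), -1)) = Mul(Add(Pow(Mul(222, 223), Rational(1, 2)), 33299), Pow(35002, -1)) = Mul(Add(Pow(49506, Rational(1, 2)), 33299), Rational(1, 35002)) = Mul(Add(33299, Pow(49506, Rational(1, 2))), Rational(1, 35002)) = Add(Rational(33299, 35002), Mul(Rational(1, 35002), Pow(49506, Rational(1, 2))))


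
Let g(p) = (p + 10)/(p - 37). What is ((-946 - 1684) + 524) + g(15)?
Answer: -46357/22 ≈ -2107.1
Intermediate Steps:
g(p) = (10 + p)/(-37 + p)
((-946 - 1684) + 524) + g(15) = ((-946 - 1684) + 524) + (10 + 15)/(-37 + 15) = (-2630 + 524) + 25/(-22) = -2106 - 1/22*25 = -2106 - 25/22 = -46357/22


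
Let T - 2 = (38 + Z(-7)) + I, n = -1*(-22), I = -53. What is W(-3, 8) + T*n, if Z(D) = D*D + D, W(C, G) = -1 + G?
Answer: 645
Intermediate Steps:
Z(D) = D + D² (Z(D) = D² + D = D + D²)
n = 22
T = 29 (T = 2 + ((38 - 7*(1 - 7)) - 53) = 2 + ((38 - 7*(-6)) - 53) = 2 + ((38 + 42) - 53) = 2 + (80 - 53) = 2 + 27 = 29)
W(-3, 8) + T*n = (-1 + 8) + 29*22 = 7 + 638 = 645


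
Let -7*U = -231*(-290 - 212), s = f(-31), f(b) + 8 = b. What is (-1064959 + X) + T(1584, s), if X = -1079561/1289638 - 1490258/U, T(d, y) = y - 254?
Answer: -588717653147/552702 ≈ -1.0652e+6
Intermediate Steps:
f(b) = -8 + b
s = -39 (s = -8 - 31 = -39)
U = -16566 (U = -(-33)*(-290 - 212) = -(-33)*(-502) = -1/7*115962 = -16566)
T(d, y) = -254 + y
X = 49257757/552702 (X = -1079561/1289638 - 1490258/(-16566) = -1079561*1/1289638 - 1490258*(-1/16566) = -154223/184234 + 67739/753 = 49257757/552702 ≈ 89.122)
(-1064959 + X) + T(1584, s) = (-1064959 + 49257757/552702) + (-254 - 39) = -588555711461/552702 - 293 = -588717653147/552702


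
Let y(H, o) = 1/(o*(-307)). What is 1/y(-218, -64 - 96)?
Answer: 49120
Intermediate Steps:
y(H, o) = -1/(307*o) (y(H, o) = -1/307/o = -1/(307*o))
1/y(-218, -64 - 96) = 1/(-1/(307*(-64 - 96))) = 1/(-1/307/(-160)) = 1/(-1/307*(-1/160)) = 1/(1/49120) = 49120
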